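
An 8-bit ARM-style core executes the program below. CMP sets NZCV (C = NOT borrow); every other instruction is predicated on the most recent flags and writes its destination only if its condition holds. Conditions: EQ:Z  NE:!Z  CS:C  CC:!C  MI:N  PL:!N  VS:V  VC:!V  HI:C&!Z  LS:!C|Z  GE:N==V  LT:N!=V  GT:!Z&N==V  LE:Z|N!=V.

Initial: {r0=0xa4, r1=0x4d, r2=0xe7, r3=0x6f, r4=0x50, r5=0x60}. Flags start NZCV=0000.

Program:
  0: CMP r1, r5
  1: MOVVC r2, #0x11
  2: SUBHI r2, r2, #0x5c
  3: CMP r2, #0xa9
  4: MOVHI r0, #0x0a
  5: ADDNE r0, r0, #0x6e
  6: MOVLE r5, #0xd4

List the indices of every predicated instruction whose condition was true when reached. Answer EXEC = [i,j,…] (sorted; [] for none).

EXEC = [1,5]

0: ✓ CMP  NZCV=1000
1: ✓ MOVVC  r2←0x11
2: · SUBHI
3: ✓ CMP  NZCV=0000
4: · MOVHI
5: ✓ ADDNE  r0←0x12
6: · MOVLE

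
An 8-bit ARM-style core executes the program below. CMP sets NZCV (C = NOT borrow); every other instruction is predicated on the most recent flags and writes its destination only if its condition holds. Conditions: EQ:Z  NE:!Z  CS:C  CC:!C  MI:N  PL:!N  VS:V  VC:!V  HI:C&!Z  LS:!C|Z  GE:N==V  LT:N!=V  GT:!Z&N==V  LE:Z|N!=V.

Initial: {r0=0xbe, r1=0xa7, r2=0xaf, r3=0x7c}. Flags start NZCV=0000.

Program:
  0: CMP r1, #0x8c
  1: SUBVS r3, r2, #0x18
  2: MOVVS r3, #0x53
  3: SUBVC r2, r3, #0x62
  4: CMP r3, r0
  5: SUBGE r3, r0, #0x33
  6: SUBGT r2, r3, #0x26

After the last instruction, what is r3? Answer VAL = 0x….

[0] flags=0010 → (cmp)
[1] flags=0010 VS?F → skip
[2] flags=0010 VS?F → skip
[3] flags=0010 VC?T → r2=0x1a
[4] flags=1001 → (cmp)
[5] flags=1001 GE?T → r3=0x8b
[6] flags=1001 GT?T → r2=0x65

VAL = 0x8b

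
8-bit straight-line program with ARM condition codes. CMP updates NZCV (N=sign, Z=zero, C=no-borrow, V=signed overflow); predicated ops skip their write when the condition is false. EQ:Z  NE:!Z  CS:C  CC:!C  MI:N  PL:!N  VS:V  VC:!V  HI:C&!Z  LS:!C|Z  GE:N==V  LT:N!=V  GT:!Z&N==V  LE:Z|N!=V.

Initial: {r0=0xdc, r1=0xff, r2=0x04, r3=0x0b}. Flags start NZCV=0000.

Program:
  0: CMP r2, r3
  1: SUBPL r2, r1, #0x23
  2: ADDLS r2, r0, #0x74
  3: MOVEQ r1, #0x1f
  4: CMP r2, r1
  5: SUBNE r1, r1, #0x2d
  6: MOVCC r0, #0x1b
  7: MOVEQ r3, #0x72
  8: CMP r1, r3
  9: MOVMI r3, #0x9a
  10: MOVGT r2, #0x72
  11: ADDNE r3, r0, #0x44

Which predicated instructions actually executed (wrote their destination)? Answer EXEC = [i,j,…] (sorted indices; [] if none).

0: ✓ CMP  NZCV=1000
1: · SUBPL
2: ✓ ADDLS  r2←0x50
3: · MOVEQ
4: ✓ CMP  NZCV=0000
5: ✓ SUBNE  r1←0xd2
6: ✓ MOVCC  r0←0x1b
7: · MOVEQ
8: ✓ CMP  NZCV=1010
9: ✓ MOVMI  r3←0x9a
10: · MOVGT
11: ✓ ADDNE  r3←0x5f

EXEC = [2,5,6,9,11]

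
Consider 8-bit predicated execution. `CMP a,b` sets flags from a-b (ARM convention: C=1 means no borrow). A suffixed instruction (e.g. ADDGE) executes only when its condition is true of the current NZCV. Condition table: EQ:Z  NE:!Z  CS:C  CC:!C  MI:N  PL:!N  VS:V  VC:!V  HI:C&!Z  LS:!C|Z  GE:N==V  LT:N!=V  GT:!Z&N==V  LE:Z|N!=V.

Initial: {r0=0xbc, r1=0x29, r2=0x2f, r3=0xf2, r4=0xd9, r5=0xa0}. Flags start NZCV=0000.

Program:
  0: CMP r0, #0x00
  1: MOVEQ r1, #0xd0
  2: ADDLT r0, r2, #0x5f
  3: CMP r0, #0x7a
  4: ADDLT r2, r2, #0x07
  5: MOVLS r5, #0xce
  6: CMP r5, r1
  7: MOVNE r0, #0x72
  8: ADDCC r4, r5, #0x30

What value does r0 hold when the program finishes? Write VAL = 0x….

VAL = 0x72

0: ✓ CMP  NZCV=1010
1: · MOVEQ
2: ✓ ADDLT  r0←0x8e
3: ✓ CMP  NZCV=0011
4: ✓ ADDLT  r2←0x36
5: · MOVLS
6: ✓ CMP  NZCV=0011
7: ✓ MOVNE  r0←0x72
8: · ADDCC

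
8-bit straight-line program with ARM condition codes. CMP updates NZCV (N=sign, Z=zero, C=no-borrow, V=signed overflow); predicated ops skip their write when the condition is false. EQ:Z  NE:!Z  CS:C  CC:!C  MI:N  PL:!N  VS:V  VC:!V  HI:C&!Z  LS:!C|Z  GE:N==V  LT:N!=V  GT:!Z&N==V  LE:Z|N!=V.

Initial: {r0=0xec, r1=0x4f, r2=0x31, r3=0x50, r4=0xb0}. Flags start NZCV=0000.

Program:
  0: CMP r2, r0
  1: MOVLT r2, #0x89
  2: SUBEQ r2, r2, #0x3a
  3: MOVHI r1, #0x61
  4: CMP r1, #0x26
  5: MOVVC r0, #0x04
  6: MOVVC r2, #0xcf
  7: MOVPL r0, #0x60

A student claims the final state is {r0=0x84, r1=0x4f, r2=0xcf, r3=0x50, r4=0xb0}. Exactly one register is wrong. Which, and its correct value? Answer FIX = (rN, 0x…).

FIX = (r0, 0x60)

[0] flags=0000 → (cmp)
[1] flags=0000 LT?F → skip
[2] flags=0000 EQ?F → skip
[3] flags=0000 HI?F → skip
[4] flags=0010 → (cmp)
[5] flags=0010 VC?T → r0=0x04
[6] flags=0010 VC?T → r2=0xcf
[7] flags=0010 PL?T → r0=0x60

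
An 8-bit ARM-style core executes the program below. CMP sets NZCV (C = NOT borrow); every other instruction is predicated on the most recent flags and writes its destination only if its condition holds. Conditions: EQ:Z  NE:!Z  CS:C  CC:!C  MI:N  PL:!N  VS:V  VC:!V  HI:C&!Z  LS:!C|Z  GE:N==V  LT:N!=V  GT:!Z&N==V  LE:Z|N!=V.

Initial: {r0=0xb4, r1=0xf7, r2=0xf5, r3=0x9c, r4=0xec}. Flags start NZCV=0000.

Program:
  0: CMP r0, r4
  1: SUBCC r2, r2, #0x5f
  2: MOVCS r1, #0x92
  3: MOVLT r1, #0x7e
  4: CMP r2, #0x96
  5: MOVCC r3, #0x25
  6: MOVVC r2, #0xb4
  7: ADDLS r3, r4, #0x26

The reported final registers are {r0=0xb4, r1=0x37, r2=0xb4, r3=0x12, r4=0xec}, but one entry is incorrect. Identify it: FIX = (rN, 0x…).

FIX = (r1, 0x7e)

[0] flags=1000 → (cmp)
[1] flags=1000 CC?T → r2=0x96
[2] flags=1000 CS?F → skip
[3] flags=1000 LT?T → r1=0x7e
[4] flags=0110 → (cmp)
[5] flags=0110 CC?F → skip
[6] flags=0110 VC?T → r2=0xb4
[7] flags=0110 LS?T → r3=0x12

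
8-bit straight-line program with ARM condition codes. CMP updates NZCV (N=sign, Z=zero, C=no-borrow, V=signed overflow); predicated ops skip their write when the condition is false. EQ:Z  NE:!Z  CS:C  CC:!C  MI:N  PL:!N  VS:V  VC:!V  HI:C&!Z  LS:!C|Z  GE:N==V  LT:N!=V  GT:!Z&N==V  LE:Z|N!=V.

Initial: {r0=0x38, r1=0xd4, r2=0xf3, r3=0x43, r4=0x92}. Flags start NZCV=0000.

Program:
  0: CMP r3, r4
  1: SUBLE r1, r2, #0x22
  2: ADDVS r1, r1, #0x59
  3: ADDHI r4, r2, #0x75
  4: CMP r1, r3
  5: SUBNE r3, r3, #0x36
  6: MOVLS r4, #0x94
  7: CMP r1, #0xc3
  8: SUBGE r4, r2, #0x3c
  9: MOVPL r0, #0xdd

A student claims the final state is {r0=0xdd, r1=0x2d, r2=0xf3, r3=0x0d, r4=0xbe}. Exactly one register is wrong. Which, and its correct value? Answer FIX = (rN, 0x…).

FIX = (r4, 0xb7)

[0] flags=1001 → (cmp)
[1] flags=1001 LE?F → skip
[2] flags=1001 VS?T → r1=0x2d
[3] flags=1001 HI?F → skip
[4] flags=1000 → (cmp)
[5] flags=1000 NE?T → r3=0x0d
[6] flags=1000 LS?T → r4=0x94
[7] flags=0000 → (cmp)
[8] flags=0000 GE?T → r4=0xb7
[9] flags=0000 PL?T → r0=0xdd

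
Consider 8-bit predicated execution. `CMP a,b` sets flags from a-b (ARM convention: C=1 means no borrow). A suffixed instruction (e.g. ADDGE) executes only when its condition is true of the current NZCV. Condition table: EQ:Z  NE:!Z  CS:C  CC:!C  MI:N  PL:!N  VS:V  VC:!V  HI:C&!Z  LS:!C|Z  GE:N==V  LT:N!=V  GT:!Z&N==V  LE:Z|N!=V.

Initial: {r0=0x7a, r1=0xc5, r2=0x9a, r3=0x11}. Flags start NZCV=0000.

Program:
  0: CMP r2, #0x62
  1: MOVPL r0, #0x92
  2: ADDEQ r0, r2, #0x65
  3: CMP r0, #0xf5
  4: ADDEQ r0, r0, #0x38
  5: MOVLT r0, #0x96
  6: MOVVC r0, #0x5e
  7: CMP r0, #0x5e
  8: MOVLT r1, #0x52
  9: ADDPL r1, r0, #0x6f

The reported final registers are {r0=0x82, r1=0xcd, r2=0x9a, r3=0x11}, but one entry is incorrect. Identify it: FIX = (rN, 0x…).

FIX = (r0, 0x5e)

[0] flags=0011 → (cmp)
[1] flags=0011 PL?T → r0=0x92
[2] flags=0011 EQ?F → skip
[3] flags=1000 → (cmp)
[4] flags=1000 EQ?F → skip
[5] flags=1000 LT?T → r0=0x96
[6] flags=1000 VC?T → r0=0x5e
[7] flags=0110 → (cmp)
[8] flags=0110 LT?F → skip
[9] flags=0110 PL?T → r1=0xcd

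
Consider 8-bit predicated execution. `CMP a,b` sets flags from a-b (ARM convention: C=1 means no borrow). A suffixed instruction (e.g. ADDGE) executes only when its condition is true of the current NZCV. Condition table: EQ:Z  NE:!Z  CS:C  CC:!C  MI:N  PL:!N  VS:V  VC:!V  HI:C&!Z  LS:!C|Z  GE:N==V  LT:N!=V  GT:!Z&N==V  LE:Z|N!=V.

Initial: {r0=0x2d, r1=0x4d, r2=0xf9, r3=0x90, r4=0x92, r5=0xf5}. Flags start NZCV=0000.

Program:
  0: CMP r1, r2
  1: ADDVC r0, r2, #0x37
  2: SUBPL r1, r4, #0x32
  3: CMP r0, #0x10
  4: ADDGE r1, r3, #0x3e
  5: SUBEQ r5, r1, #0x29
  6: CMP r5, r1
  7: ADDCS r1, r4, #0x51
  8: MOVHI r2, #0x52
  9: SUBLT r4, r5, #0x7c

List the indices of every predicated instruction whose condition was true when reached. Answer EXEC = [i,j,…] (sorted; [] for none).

[0] flags=0000 → (cmp)
[1] flags=0000 VC?T → r0=0x30
[2] flags=0000 PL?T → r1=0x60
[3] flags=0010 → (cmp)
[4] flags=0010 GE?T → r1=0xce
[5] flags=0010 EQ?F → skip
[6] flags=0010 → (cmp)
[7] flags=0010 CS?T → r1=0xe3
[8] flags=0010 HI?T → r2=0x52
[9] flags=0010 LT?F → skip

EXEC = [1,2,4,7,8]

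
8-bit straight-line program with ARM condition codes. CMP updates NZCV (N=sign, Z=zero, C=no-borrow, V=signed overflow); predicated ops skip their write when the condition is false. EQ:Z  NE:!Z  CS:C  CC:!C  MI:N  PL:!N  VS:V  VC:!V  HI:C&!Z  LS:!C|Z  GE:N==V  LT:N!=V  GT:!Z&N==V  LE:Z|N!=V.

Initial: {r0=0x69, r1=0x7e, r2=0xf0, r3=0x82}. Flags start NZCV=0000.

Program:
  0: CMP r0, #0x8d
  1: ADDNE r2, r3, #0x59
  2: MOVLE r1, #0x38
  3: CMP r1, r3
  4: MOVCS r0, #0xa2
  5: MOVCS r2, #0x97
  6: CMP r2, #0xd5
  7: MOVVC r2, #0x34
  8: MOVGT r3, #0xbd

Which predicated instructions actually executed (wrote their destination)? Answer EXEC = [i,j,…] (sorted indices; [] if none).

0: ✓ CMP  NZCV=1001
1: ✓ ADDNE  r2←0xdb
2: · MOVLE
3: ✓ CMP  NZCV=1001
4: · MOVCS
5: · MOVCS
6: ✓ CMP  NZCV=0010
7: ✓ MOVVC  r2←0x34
8: ✓ MOVGT  r3←0xbd

EXEC = [1,7,8]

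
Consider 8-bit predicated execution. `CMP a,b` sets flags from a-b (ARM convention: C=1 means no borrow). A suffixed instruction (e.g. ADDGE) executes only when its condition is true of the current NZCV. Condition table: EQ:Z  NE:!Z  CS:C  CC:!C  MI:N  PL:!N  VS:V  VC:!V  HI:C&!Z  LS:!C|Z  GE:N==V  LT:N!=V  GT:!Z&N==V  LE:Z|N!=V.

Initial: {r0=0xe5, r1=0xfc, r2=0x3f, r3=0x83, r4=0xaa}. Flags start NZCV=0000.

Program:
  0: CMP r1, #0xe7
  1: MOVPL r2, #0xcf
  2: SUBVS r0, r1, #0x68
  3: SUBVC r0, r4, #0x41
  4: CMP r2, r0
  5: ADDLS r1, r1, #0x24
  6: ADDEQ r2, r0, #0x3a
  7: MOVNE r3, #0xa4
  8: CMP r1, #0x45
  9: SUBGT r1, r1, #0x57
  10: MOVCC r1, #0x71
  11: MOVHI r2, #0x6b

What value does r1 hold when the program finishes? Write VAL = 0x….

[0] flags=0010 → (cmp)
[1] flags=0010 PL?T → r2=0xcf
[2] flags=0010 VS?F → skip
[3] flags=0010 VC?T → r0=0x69
[4] flags=0011 → (cmp)
[5] flags=0011 LS?F → skip
[6] flags=0011 EQ?F → skip
[7] flags=0011 NE?T → r3=0xa4
[8] flags=1010 → (cmp)
[9] flags=1010 GT?F → skip
[10] flags=1010 CC?F → skip
[11] flags=1010 HI?T → r2=0x6b

VAL = 0xfc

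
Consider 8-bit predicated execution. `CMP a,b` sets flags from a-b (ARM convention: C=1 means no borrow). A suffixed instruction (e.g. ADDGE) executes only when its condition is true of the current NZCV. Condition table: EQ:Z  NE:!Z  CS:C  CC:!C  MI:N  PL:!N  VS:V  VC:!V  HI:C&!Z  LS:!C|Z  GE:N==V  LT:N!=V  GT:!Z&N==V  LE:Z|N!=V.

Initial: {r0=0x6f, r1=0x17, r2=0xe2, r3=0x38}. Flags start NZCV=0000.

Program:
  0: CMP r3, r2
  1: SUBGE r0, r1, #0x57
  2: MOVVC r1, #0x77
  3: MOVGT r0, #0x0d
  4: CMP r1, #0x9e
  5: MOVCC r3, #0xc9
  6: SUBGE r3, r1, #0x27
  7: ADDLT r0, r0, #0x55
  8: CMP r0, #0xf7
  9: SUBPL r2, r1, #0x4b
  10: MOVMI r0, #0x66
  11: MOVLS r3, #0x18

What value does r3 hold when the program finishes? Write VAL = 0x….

VAL = 0x18

0: ✓ CMP  NZCV=0000
1: ✓ SUBGE  r0←0xc0
2: ✓ MOVVC  r1←0x77
3: ✓ MOVGT  r0←0x0d
4: ✓ CMP  NZCV=1001
5: ✓ MOVCC  r3←0xc9
6: ✓ SUBGE  r3←0x50
7: · ADDLT
8: ✓ CMP  NZCV=0000
9: ✓ SUBPL  r2←0x2c
10: · MOVMI
11: ✓ MOVLS  r3←0x18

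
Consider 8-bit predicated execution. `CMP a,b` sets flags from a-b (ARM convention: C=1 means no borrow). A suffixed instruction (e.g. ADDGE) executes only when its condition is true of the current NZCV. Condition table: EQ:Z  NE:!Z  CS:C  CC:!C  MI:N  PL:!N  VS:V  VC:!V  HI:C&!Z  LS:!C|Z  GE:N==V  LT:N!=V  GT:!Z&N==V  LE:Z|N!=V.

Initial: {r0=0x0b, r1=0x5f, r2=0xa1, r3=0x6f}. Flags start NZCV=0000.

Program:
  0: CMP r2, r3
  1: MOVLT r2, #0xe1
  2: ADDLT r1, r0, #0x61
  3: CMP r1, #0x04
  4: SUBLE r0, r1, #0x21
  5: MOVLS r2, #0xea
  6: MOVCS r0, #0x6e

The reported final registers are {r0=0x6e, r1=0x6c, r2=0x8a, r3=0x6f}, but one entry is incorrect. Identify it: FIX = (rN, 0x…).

0: ✓ CMP  NZCV=0011
1: ✓ MOVLT  r2←0xe1
2: ✓ ADDLT  r1←0x6c
3: ✓ CMP  NZCV=0010
4: · SUBLE
5: · MOVLS
6: ✓ MOVCS  r0←0x6e

FIX = (r2, 0xe1)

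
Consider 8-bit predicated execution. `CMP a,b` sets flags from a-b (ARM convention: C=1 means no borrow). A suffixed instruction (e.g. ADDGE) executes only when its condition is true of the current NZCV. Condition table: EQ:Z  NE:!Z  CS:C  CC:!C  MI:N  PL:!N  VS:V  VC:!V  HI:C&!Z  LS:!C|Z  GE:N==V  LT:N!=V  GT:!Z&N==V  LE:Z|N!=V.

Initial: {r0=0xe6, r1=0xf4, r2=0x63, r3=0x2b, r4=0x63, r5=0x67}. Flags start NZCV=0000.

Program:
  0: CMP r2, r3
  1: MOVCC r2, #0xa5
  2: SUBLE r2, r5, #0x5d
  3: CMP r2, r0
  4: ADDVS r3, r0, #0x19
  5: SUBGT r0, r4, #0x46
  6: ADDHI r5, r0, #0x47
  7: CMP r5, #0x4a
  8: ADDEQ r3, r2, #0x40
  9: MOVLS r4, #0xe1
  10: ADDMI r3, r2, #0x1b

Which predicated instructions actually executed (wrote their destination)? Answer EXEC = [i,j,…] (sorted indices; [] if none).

EXEC = [5]

0: ✓ CMP  NZCV=0010
1: · MOVCC
2: · SUBLE
3: ✓ CMP  NZCV=0000
4: · ADDVS
5: ✓ SUBGT  r0←0x1d
6: · ADDHI
7: ✓ CMP  NZCV=0010
8: · ADDEQ
9: · MOVLS
10: · ADDMI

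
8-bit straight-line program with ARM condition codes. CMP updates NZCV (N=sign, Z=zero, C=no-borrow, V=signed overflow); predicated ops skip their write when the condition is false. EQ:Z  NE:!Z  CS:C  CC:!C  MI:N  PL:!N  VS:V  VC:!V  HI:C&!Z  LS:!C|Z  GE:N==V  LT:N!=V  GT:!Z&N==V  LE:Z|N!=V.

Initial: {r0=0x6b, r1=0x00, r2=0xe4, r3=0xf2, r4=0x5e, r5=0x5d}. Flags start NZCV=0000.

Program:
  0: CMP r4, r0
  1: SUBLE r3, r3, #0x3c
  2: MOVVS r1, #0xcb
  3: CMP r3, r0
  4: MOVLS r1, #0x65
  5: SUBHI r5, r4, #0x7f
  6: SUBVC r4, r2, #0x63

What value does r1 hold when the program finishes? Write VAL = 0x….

VAL = 0x00

[0] flags=1000 → (cmp)
[1] flags=1000 LE?T → r3=0xb6
[2] flags=1000 VS?F → skip
[3] flags=0011 → (cmp)
[4] flags=0011 LS?F → skip
[5] flags=0011 HI?T → r5=0xdf
[6] flags=0011 VC?F → skip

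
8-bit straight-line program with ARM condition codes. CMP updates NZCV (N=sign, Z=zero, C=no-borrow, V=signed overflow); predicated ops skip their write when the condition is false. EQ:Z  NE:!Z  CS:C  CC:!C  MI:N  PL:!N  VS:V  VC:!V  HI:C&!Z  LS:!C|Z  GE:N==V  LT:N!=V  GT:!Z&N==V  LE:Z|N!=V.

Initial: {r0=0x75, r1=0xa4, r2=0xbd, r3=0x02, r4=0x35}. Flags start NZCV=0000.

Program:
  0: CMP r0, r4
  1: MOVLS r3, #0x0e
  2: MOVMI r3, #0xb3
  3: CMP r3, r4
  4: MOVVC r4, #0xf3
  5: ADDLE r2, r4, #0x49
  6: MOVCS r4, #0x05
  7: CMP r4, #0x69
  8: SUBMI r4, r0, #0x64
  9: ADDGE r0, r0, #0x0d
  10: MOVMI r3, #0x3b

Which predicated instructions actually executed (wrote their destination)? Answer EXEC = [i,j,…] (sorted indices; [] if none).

0: ✓ CMP  NZCV=0010
1: · MOVLS
2: · MOVMI
3: ✓ CMP  NZCV=1000
4: ✓ MOVVC  r4←0xf3
5: ✓ ADDLE  r2←0x3c
6: · MOVCS
7: ✓ CMP  NZCV=1010
8: ✓ SUBMI  r4←0x11
9: · ADDGE
10: ✓ MOVMI  r3←0x3b

EXEC = [4,5,8,10]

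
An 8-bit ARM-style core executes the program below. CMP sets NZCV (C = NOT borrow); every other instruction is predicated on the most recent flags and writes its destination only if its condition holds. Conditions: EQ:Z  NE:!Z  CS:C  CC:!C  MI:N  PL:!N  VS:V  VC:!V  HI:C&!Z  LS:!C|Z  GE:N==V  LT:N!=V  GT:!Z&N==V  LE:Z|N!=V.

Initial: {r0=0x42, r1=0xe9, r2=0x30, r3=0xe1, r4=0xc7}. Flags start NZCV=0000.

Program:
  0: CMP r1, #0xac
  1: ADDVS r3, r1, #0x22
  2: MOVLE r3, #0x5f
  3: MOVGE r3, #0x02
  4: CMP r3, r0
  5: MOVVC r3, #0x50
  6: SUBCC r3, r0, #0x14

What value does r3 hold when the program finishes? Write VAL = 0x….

[0] flags=0010 → (cmp)
[1] flags=0010 VS?F → skip
[2] flags=0010 LE?F → skip
[3] flags=0010 GE?T → r3=0x02
[4] flags=1000 → (cmp)
[5] flags=1000 VC?T → r3=0x50
[6] flags=1000 CC?T → r3=0x2e

VAL = 0x2e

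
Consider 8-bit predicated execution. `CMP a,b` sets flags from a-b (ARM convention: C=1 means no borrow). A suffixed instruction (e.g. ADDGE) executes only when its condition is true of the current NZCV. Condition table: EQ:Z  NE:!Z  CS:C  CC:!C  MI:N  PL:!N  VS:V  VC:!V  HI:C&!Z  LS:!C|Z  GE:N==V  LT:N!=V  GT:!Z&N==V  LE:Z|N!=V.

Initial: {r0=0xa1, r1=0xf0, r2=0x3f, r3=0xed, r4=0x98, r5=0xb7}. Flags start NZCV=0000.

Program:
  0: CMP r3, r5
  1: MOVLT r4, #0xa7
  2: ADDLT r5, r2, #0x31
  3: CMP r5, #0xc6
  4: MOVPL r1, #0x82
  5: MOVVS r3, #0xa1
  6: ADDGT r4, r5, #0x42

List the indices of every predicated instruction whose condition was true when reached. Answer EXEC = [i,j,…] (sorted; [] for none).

0: ✓ CMP  NZCV=0010
1: · MOVLT
2: · ADDLT
3: ✓ CMP  NZCV=1000
4: · MOVPL
5: · MOVVS
6: · ADDGT

EXEC = []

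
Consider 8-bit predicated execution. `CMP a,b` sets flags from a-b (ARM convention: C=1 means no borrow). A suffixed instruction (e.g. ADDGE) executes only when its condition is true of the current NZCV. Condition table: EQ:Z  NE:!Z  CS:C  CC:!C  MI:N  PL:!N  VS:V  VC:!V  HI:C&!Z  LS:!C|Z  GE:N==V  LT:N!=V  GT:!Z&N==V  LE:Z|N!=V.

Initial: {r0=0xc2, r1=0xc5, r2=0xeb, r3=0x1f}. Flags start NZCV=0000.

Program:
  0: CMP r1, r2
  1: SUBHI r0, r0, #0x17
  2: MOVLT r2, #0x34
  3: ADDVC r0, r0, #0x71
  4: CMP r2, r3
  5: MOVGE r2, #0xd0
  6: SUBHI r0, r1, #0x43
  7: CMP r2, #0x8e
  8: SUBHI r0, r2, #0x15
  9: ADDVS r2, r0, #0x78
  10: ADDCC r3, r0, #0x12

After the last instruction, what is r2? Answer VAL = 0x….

VAL = 0xd0

0: ✓ CMP  NZCV=1000
1: · SUBHI
2: ✓ MOVLT  r2←0x34
3: ✓ ADDVC  r0←0x33
4: ✓ CMP  NZCV=0010
5: ✓ MOVGE  r2←0xd0
6: ✓ SUBHI  r0←0x82
7: ✓ CMP  NZCV=0010
8: ✓ SUBHI  r0←0xbb
9: · ADDVS
10: · ADDCC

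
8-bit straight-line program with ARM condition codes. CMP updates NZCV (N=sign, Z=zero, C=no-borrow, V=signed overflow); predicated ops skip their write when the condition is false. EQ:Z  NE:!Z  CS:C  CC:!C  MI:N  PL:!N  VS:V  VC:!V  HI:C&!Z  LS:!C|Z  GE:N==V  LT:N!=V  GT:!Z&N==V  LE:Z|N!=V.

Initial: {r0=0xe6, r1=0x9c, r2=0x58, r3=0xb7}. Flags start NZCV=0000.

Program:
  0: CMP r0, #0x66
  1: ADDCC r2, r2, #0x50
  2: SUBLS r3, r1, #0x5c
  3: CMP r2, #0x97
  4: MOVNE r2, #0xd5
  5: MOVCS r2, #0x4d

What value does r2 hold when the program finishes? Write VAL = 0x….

VAL = 0xd5

0: ✓ CMP  NZCV=1010
1: · ADDCC
2: · SUBLS
3: ✓ CMP  NZCV=1001
4: ✓ MOVNE  r2←0xd5
5: · MOVCS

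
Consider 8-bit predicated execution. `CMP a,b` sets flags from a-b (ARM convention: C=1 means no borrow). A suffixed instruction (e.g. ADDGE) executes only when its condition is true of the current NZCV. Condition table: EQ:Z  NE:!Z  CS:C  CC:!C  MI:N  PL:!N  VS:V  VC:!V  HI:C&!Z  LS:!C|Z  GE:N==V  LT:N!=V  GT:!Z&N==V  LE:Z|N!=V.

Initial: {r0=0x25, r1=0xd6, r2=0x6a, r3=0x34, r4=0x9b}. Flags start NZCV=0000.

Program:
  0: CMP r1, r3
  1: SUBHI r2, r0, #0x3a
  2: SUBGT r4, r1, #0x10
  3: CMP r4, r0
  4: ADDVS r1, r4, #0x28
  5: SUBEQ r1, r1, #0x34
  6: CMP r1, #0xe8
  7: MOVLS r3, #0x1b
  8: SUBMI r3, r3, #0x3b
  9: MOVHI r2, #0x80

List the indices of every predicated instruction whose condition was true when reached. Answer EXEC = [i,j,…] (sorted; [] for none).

EXEC = [1,4,7,8]

[0] flags=1010 → (cmp)
[1] flags=1010 HI?T → r2=0xeb
[2] flags=1010 GT?F → skip
[3] flags=0011 → (cmp)
[4] flags=0011 VS?T → r1=0xc3
[5] flags=0011 EQ?F → skip
[6] flags=1000 → (cmp)
[7] flags=1000 LS?T → r3=0x1b
[8] flags=1000 MI?T → r3=0xe0
[9] flags=1000 HI?F → skip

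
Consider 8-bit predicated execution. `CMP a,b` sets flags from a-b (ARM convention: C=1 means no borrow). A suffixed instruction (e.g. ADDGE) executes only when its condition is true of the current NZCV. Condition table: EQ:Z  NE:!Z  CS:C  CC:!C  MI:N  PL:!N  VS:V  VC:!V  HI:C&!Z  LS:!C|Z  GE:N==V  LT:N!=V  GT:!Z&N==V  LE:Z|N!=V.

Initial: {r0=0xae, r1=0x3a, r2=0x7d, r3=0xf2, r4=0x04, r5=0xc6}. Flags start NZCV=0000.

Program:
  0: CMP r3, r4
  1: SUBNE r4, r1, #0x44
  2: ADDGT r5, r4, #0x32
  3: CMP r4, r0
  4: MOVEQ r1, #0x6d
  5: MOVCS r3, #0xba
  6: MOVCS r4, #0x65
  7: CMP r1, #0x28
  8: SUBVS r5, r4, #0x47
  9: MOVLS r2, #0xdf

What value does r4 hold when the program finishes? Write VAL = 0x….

VAL = 0x65

0: ✓ CMP  NZCV=1010
1: ✓ SUBNE  r4←0xf6
2: · ADDGT
3: ✓ CMP  NZCV=0010
4: · MOVEQ
5: ✓ MOVCS  r3←0xba
6: ✓ MOVCS  r4←0x65
7: ✓ CMP  NZCV=0010
8: · SUBVS
9: · MOVLS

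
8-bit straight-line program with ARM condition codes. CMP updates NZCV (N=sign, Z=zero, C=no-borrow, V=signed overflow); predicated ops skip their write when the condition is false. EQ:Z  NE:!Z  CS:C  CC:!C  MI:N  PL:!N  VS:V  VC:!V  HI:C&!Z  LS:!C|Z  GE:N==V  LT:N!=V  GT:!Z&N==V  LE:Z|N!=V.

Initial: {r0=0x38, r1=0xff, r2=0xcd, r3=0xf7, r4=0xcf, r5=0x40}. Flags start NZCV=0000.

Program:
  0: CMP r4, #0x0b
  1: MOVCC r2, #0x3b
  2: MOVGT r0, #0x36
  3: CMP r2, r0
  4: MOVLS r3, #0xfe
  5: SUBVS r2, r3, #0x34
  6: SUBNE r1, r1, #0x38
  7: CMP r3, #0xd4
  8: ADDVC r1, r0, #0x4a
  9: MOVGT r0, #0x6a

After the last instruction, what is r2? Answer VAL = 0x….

[0] flags=1010 → (cmp)
[1] flags=1010 CC?F → skip
[2] flags=1010 GT?F → skip
[3] flags=1010 → (cmp)
[4] flags=1010 LS?F → skip
[5] flags=1010 VS?F → skip
[6] flags=1010 NE?T → r1=0xc7
[7] flags=0010 → (cmp)
[8] flags=0010 VC?T → r1=0x82
[9] flags=0010 GT?T → r0=0x6a

VAL = 0xcd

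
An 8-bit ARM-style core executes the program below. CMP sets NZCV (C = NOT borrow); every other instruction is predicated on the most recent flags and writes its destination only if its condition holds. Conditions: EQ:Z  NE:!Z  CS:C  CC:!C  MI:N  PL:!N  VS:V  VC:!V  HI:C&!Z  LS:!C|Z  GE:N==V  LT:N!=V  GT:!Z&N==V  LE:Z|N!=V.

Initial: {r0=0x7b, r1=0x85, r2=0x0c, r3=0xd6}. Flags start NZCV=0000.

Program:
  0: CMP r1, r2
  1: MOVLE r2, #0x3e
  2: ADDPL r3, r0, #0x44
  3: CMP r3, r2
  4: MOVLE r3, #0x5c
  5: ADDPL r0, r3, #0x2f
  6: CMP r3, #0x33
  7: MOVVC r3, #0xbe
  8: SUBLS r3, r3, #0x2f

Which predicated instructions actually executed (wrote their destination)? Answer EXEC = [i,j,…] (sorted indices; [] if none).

[0] flags=0011 → (cmp)
[1] flags=0011 LE?T → r2=0x3e
[2] flags=0011 PL?T → r3=0xbf
[3] flags=1010 → (cmp)
[4] flags=1010 LE?T → r3=0x5c
[5] flags=1010 PL?F → skip
[6] flags=0010 → (cmp)
[7] flags=0010 VC?T → r3=0xbe
[8] flags=0010 LS?F → skip

EXEC = [1,2,4,7]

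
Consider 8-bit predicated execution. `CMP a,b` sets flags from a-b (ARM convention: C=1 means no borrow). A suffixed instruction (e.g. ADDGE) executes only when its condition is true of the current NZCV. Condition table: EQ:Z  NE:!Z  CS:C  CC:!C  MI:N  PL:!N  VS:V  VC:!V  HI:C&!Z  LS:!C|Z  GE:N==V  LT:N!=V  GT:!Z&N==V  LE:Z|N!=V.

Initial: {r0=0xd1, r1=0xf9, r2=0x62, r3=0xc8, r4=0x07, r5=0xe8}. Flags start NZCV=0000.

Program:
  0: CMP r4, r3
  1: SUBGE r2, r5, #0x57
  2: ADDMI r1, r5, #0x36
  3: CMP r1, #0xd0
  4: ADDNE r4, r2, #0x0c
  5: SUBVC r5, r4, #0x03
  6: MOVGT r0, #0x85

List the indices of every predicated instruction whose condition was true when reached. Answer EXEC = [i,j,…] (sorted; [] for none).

EXEC = [1,4,5,6]

0: ✓ CMP  NZCV=0000
1: ✓ SUBGE  r2←0x91
2: · ADDMI
3: ✓ CMP  NZCV=0010
4: ✓ ADDNE  r4←0x9d
5: ✓ SUBVC  r5←0x9a
6: ✓ MOVGT  r0←0x85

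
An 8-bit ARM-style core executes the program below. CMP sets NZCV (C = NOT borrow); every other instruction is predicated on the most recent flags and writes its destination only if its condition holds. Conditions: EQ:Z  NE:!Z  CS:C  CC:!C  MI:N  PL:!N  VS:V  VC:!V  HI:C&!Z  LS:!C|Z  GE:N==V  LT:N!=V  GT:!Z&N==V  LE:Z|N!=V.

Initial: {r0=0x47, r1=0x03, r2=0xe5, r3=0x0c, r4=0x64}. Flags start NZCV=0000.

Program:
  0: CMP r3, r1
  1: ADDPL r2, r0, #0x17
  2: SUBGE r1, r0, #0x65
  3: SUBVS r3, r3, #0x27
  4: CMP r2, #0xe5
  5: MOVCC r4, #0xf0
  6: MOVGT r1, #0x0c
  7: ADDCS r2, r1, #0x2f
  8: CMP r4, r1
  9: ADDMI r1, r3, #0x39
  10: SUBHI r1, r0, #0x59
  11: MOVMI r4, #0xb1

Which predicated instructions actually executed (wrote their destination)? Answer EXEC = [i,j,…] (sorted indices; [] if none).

[0] flags=0010 → (cmp)
[1] flags=0010 PL?T → r2=0x5e
[2] flags=0010 GE?T → r1=0xe2
[3] flags=0010 VS?F → skip
[4] flags=0000 → (cmp)
[5] flags=0000 CC?T → r4=0xf0
[6] flags=0000 GT?T → r1=0x0c
[7] flags=0000 CS?F → skip
[8] flags=1010 → (cmp)
[9] flags=1010 MI?T → r1=0x45
[10] flags=1010 HI?T → r1=0xee
[11] flags=1010 MI?T → r4=0xb1

EXEC = [1,2,5,6,9,10,11]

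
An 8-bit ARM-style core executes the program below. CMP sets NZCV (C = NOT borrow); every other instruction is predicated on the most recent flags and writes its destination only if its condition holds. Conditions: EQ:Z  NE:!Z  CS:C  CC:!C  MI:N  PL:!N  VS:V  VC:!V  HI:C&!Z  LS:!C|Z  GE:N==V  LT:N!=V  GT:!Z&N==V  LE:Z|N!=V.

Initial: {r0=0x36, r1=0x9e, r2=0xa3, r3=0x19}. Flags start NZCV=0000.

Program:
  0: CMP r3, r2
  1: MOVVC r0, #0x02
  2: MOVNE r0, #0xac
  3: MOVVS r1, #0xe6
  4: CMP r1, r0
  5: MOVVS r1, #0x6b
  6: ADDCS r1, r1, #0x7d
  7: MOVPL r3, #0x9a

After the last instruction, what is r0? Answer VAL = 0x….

0: ✓ CMP  NZCV=0000
1: ✓ MOVVC  r0←0x02
2: ✓ MOVNE  r0←0xac
3: · MOVVS
4: ✓ CMP  NZCV=1000
5: · MOVVS
6: · ADDCS
7: · MOVPL

VAL = 0xac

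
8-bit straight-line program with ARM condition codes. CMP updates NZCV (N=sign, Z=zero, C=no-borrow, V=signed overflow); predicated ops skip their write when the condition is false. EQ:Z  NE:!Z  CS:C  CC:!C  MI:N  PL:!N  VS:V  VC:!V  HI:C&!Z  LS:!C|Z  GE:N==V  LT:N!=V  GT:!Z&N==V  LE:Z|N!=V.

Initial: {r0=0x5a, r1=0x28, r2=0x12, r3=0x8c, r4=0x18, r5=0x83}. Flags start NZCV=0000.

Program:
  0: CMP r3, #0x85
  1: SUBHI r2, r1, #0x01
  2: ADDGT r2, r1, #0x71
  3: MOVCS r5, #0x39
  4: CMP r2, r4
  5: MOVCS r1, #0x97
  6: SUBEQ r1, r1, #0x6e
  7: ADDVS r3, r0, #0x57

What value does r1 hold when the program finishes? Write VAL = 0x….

[0] flags=0010 → (cmp)
[1] flags=0010 HI?T → r2=0x27
[2] flags=0010 GT?T → r2=0x99
[3] flags=0010 CS?T → r5=0x39
[4] flags=1010 → (cmp)
[5] flags=1010 CS?T → r1=0x97
[6] flags=1010 EQ?F → skip
[7] flags=1010 VS?F → skip

VAL = 0x97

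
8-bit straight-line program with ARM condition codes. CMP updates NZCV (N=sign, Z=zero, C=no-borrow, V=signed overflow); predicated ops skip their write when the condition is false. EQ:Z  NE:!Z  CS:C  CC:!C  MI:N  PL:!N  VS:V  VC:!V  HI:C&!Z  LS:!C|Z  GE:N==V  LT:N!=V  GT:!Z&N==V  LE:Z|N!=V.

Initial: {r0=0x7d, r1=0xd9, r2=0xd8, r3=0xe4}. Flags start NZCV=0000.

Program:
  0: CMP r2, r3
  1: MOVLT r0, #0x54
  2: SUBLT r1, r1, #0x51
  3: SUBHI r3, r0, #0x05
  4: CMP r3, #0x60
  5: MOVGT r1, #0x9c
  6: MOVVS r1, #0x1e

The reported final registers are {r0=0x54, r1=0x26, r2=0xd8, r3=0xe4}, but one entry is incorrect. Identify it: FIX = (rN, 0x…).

0: ✓ CMP  NZCV=1000
1: ✓ MOVLT  r0←0x54
2: ✓ SUBLT  r1←0x88
3: · SUBHI
4: ✓ CMP  NZCV=1010
5: · MOVGT
6: · MOVVS

FIX = (r1, 0x88)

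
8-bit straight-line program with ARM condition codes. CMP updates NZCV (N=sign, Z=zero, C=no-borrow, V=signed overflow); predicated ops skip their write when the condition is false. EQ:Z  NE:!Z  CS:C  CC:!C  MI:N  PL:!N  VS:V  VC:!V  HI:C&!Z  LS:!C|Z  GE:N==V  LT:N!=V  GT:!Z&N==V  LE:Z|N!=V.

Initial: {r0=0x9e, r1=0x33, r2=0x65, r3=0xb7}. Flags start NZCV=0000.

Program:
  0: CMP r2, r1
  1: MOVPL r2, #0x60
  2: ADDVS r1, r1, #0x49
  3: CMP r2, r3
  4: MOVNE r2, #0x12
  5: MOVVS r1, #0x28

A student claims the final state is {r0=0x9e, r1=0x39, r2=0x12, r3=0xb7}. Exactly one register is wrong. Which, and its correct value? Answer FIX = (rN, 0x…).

FIX = (r1, 0x28)

0: ✓ CMP  NZCV=0010
1: ✓ MOVPL  r2←0x60
2: · ADDVS
3: ✓ CMP  NZCV=1001
4: ✓ MOVNE  r2←0x12
5: ✓ MOVVS  r1←0x28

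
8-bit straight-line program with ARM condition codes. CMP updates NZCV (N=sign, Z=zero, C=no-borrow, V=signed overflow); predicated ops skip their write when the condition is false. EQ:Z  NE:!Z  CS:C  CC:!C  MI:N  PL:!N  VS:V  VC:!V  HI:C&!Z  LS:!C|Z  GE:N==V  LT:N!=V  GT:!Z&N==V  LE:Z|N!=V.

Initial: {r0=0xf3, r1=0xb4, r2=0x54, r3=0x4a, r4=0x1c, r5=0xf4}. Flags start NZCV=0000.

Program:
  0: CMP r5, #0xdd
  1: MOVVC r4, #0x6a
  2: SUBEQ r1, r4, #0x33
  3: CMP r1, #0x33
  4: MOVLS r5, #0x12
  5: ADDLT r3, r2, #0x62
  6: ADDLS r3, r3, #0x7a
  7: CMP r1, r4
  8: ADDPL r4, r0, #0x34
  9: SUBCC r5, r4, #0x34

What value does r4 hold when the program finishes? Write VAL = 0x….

VAL = 0x27

0: ✓ CMP  NZCV=0010
1: ✓ MOVVC  r4←0x6a
2: · SUBEQ
3: ✓ CMP  NZCV=1010
4: · MOVLS
5: ✓ ADDLT  r3←0xb6
6: · ADDLS
7: ✓ CMP  NZCV=0011
8: ✓ ADDPL  r4←0x27
9: · SUBCC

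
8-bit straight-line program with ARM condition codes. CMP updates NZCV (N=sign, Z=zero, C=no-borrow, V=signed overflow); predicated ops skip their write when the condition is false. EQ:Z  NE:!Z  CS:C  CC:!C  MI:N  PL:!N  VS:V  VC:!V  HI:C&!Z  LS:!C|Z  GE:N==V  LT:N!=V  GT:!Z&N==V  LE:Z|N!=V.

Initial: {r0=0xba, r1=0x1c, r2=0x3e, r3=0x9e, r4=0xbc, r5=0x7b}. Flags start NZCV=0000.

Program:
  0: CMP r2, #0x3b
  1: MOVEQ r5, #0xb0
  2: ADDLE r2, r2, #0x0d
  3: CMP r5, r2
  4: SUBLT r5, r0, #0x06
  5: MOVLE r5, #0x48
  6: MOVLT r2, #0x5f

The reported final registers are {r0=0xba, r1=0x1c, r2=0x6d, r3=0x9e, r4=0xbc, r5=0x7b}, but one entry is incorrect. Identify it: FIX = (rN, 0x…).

0: ✓ CMP  NZCV=0010
1: · MOVEQ
2: · ADDLE
3: ✓ CMP  NZCV=0010
4: · SUBLT
5: · MOVLE
6: · MOVLT

FIX = (r2, 0x3e)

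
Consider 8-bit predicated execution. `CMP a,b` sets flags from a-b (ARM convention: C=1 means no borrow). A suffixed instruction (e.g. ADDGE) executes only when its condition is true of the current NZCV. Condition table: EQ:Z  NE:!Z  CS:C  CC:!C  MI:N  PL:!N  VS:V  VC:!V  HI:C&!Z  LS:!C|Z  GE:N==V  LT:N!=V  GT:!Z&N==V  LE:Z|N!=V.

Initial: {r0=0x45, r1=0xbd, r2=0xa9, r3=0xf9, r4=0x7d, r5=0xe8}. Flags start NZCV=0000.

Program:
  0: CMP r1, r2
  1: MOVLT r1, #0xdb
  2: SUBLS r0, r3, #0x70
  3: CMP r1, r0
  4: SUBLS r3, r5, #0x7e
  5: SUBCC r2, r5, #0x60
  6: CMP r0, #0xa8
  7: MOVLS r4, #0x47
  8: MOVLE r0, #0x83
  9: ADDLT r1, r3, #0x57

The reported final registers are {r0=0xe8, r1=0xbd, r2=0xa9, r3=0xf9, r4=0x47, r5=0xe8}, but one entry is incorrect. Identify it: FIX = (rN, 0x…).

FIX = (r0, 0x45)

0: ✓ CMP  NZCV=0010
1: · MOVLT
2: · SUBLS
3: ✓ CMP  NZCV=0011
4: · SUBLS
5: · SUBCC
6: ✓ CMP  NZCV=1001
7: ✓ MOVLS  r4←0x47
8: · MOVLE
9: · ADDLT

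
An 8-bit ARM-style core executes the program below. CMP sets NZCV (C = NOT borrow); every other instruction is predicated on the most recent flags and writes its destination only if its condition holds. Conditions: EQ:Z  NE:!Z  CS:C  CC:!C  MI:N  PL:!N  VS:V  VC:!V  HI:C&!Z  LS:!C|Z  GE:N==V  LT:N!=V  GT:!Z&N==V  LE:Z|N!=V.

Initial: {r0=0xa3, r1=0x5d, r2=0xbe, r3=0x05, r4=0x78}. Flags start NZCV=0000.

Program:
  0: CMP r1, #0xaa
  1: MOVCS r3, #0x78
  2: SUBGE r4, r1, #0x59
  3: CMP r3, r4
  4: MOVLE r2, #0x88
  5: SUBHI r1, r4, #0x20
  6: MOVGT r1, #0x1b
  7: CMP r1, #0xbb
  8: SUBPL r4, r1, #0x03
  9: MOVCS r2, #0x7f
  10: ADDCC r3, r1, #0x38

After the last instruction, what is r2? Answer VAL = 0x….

0: ✓ CMP  NZCV=1001
1: · MOVCS
2: ✓ SUBGE  r4←0x04
3: ✓ CMP  NZCV=0010
4: · MOVLE
5: ✓ SUBHI  r1←0xe4
6: ✓ MOVGT  r1←0x1b
7: ✓ CMP  NZCV=0000
8: ✓ SUBPL  r4←0x18
9: · MOVCS
10: ✓ ADDCC  r3←0x53

VAL = 0xbe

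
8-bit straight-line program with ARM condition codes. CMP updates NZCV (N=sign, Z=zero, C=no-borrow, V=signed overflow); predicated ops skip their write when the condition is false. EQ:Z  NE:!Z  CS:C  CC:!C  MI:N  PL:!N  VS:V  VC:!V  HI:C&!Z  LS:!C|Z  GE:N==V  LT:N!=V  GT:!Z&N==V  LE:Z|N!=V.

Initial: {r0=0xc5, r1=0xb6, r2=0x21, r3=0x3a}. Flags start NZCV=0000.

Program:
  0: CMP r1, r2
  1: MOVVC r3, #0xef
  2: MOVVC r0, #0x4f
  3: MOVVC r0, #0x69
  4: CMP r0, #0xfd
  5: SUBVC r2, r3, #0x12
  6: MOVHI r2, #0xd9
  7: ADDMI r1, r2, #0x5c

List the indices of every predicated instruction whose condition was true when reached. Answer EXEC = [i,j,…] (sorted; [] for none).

[0] flags=1010 → (cmp)
[1] flags=1010 VC?T → r3=0xef
[2] flags=1010 VC?T → r0=0x4f
[3] flags=1010 VC?T → r0=0x69
[4] flags=0000 → (cmp)
[5] flags=0000 VC?T → r2=0xdd
[6] flags=0000 HI?F → skip
[7] flags=0000 MI?F → skip

EXEC = [1,2,3,5]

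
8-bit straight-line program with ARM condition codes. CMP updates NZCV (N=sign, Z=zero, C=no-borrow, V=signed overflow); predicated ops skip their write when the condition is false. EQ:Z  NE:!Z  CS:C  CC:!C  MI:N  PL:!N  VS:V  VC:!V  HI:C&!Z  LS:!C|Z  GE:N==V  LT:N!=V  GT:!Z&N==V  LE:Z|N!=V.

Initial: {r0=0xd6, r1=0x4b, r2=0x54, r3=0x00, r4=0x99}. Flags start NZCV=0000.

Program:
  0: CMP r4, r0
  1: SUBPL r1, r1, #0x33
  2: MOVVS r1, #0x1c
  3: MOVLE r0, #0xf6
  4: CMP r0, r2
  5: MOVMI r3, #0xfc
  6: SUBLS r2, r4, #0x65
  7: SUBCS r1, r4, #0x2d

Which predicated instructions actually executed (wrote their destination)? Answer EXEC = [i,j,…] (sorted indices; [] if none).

EXEC = [3,5,7]

0: ✓ CMP  NZCV=1000
1: · SUBPL
2: · MOVVS
3: ✓ MOVLE  r0←0xf6
4: ✓ CMP  NZCV=1010
5: ✓ MOVMI  r3←0xfc
6: · SUBLS
7: ✓ SUBCS  r1←0x6c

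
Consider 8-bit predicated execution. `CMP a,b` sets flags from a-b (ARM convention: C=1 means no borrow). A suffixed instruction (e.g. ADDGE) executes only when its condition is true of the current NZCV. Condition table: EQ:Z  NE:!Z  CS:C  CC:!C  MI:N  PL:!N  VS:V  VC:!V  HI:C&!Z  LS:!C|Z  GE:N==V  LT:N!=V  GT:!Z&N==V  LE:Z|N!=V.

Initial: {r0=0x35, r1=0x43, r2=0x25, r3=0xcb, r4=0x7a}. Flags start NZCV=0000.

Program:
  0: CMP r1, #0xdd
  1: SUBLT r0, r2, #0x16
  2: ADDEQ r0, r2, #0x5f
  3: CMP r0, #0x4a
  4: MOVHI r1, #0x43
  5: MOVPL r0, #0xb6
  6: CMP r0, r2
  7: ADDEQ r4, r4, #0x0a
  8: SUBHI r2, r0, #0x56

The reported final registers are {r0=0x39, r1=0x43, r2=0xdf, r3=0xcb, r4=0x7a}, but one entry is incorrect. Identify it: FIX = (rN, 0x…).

FIX = (r0, 0x35)

0: ✓ CMP  NZCV=0000
1: · SUBLT
2: · ADDEQ
3: ✓ CMP  NZCV=1000
4: · MOVHI
5: · MOVPL
6: ✓ CMP  NZCV=0010
7: · ADDEQ
8: ✓ SUBHI  r2←0xdf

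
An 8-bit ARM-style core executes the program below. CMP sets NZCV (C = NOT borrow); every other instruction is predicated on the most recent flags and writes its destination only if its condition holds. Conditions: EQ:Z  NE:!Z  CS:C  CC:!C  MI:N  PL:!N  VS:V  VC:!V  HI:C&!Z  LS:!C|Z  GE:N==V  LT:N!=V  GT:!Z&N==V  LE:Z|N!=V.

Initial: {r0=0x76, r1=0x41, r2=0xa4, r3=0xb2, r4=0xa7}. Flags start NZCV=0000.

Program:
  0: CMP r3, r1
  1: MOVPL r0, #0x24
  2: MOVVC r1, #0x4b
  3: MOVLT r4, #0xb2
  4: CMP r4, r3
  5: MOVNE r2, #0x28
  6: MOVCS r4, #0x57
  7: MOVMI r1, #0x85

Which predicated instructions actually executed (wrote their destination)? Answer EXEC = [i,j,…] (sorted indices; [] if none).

EXEC = [1,3,6]

0: ✓ CMP  NZCV=0011
1: ✓ MOVPL  r0←0x24
2: · MOVVC
3: ✓ MOVLT  r4←0xb2
4: ✓ CMP  NZCV=0110
5: · MOVNE
6: ✓ MOVCS  r4←0x57
7: · MOVMI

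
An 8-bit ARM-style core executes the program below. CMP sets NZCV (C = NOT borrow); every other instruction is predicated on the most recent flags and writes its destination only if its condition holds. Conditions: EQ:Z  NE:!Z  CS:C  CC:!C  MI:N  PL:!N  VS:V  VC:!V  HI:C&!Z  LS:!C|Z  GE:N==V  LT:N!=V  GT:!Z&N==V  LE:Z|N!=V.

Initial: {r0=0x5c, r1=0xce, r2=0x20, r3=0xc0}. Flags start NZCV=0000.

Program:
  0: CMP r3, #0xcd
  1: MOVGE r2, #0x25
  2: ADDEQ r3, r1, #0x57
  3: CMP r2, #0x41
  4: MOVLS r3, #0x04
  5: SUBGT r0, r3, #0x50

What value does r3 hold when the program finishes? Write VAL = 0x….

[0] flags=1000 → (cmp)
[1] flags=1000 GE?F → skip
[2] flags=1000 EQ?F → skip
[3] flags=1000 → (cmp)
[4] flags=1000 LS?T → r3=0x04
[5] flags=1000 GT?F → skip

VAL = 0x04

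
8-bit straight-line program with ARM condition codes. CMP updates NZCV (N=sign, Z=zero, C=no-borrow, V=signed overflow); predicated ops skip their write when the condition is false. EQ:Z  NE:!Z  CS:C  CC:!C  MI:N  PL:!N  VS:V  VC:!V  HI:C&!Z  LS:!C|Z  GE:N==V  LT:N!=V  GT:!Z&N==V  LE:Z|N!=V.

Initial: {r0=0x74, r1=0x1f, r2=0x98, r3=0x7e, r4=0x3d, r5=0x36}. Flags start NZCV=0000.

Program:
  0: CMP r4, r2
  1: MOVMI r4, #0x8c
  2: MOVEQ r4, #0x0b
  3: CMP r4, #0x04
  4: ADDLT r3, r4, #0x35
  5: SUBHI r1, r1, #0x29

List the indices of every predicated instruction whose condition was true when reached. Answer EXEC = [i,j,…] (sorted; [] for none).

[0] flags=1001 → (cmp)
[1] flags=1001 MI?T → r4=0x8c
[2] flags=1001 EQ?F → skip
[3] flags=1010 → (cmp)
[4] flags=1010 LT?T → r3=0xc1
[5] flags=1010 HI?T → r1=0xf6

EXEC = [1,4,5]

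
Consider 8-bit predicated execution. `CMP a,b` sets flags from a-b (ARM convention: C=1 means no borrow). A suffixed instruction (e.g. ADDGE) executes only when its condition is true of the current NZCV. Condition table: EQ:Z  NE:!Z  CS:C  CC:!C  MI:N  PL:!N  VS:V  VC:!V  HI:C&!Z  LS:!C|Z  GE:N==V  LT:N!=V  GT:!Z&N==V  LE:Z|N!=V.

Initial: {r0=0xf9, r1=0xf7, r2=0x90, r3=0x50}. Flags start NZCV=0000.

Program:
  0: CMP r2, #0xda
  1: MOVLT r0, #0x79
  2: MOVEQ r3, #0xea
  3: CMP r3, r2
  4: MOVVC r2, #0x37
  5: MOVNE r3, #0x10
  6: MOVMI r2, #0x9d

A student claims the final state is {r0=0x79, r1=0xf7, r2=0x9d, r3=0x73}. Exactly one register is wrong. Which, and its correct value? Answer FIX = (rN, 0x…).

FIX = (r3, 0x10)

0: ✓ CMP  NZCV=1000
1: ✓ MOVLT  r0←0x79
2: · MOVEQ
3: ✓ CMP  NZCV=1001
4: · MOVVC
5: ✓ MOVNE  r3←0x10
6: ✓ MOVMI  r2←0x9d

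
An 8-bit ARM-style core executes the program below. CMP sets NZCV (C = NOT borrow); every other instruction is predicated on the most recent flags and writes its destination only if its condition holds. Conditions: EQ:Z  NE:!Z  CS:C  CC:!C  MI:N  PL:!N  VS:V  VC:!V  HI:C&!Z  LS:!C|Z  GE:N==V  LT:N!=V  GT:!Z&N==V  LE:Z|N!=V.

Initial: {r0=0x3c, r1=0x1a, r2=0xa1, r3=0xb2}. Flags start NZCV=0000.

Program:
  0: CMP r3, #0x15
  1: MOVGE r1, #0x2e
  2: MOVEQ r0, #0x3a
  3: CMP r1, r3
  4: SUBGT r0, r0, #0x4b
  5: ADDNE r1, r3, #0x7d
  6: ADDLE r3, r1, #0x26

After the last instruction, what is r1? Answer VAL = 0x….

[0] flags=1010 → (cmp)
[1] flags=1010 GE?F → skip
[2] flags=1010 EQ?F → skip
[3] flags=0000 → (cmp)
[4] flags=0000 GT?T → r0=0xf1
[5] flags=0000 NE?T → r1=0x2f
[6] flags=0000 LE?F → skip

VAL = 0x2f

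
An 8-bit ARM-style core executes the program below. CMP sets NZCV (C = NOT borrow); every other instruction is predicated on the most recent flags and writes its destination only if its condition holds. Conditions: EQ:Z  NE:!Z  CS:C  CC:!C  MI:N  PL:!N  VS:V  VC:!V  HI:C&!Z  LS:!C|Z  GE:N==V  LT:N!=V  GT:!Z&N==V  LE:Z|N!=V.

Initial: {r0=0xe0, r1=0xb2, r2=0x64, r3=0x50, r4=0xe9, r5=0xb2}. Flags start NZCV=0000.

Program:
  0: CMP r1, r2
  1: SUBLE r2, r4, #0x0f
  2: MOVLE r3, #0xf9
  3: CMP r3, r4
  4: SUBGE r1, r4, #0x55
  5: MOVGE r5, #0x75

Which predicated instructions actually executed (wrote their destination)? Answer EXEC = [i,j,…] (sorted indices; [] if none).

[0] flags=0011 → (cmp)
[1] flags=0011 LE?T → r2=0xda
[2] flags=0011 LE?T → r3=0xf9
[3] flags=0010 → (cmp)
[4] flags=0010 GE?T → r1=0x94
[5] flags=0010 GE?T → r5=0x75

EXEC = [1,2,4,5]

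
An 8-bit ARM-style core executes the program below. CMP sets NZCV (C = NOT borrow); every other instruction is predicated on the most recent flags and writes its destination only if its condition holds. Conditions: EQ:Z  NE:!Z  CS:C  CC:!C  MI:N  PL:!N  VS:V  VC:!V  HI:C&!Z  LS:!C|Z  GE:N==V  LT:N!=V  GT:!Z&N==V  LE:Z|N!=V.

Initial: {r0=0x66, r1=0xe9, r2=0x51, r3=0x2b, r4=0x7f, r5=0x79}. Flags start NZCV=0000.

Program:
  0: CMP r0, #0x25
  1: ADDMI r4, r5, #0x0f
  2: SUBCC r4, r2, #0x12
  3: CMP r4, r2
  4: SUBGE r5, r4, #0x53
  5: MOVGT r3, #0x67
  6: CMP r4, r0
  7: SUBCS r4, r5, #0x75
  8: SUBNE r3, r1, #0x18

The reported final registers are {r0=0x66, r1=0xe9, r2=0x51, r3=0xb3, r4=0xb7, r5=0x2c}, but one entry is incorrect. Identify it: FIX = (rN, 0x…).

0: ✓ CMP  NZCV=0010
1: · ADDMI
2: · SUBCC
3: ✓ CMP  NZCV=0010
4: ✓ SUBGE  r5←0x2c
5: ✓ MOVGT  r3←0x67
6: ✓ CMP  NZCV=0010
7: ✓ SUBCS  r4←0xb7
8: ✓ SUBNE  r3←0xd1

FIX = (r3, 0xd1)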